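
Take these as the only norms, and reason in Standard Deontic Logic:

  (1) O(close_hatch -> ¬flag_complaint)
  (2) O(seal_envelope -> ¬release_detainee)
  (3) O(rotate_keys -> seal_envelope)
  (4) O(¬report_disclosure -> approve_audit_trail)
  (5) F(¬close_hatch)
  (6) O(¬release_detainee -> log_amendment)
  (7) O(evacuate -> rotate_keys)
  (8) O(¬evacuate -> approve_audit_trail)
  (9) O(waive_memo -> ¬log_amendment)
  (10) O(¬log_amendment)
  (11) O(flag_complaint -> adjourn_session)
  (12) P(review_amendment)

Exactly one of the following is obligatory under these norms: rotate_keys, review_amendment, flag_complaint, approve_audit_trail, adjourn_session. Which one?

approve_audit_trail

Premise 10 states O(¬log_amendment) outright.
Premise 6 is O(¬release_detainee -> log_amendment); contrapositively O(¬log_amendment -> release_detainee). Since O(¬log_amendment) holds, K gives O(release_detainee).
The contrapositive of premise 2 (O(seal_envelope -> ¬release_detainee)) is O(release_detainee -> ¬seal_envelope), and O(release_detainee) is already established, so O(¬seal_envelope).
The contrapositive of premise 3 (O(rotate_keys -> seal_envelope)) is O(¬seal_envelope -> ¬rotate_keys), and O(¬seal_envelope) is already established, so O(¬rotate_keys).
Premise 7 is O(evacuate -> rotate_keys); contrapositively O(¬rotate_keys -> ¬evacuate). Since O(¬rotate_keys) holds, K gives O(¬evacuate).
From O(¬evacuate) and premise 8, O(¬evacuate -> approve_audit_trail), we obtain O(approve_audit_trail).
So O(approve_audit_trail) holds — approve_audit_trail is obligatory. None of the other listed options is made obligatory by any chain of premises.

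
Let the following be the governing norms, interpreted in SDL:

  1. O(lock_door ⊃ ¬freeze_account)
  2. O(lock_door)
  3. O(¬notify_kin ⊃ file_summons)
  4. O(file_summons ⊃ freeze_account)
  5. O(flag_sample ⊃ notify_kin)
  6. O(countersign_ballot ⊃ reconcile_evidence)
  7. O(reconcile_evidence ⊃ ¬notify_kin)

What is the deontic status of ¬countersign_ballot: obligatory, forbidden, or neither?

Premise 2 states O(lock_door) outright.
From O(lock_door) and premise 1, O(lock_door ⊃ ¬freeze_account), we obtain O(¬freeze_account).
Premise 4, O(file_summons ⊃ freeze_account), contraposes to O(¬freeze_account ⊃ ¬file_summons); with O(¬freeze_account) we get O(¬file_summons).
Premise 3 is O(¬notify_kin ⊃ file_summons); contrapositively O(¬file_summons ⊃ notify_kin). Since O(¬file_summons) holds, K gives O(notify_kin).
Premise 7 is O(reconcile_evidence ⊃ ¬notify_kin); contrapositively O(notify_kin ⊃ ¬reconcile_evidence). Since O(notify_kin) holds, K gives O(¬reconcile_evidence).
The contrapositive of premise 6 (O(countersign_ballot ⊃ reconcile_evidence)) is O(¬reconcile_evidence ⊃ ¬countersign_ballot), and O(¬reconcile_evidence) is already established, so O(¬countersign_ballot).
Premise 5 does not contribute to this derivation.
Hence ¬countersign_ballot is obligatory.

Obligatory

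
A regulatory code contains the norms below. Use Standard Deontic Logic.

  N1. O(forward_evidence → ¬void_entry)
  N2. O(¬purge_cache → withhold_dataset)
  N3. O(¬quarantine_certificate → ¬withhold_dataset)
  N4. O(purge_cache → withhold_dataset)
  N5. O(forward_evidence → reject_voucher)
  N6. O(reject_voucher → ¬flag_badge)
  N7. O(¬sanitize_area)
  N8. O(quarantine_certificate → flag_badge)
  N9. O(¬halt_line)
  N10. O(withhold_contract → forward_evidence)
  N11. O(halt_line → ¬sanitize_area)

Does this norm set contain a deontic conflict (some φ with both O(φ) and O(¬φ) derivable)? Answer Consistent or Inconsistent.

Consistent

Premise 11 is O(halt_line → ¬sanitize_area); even if O(¬sanitize_area) held, inferring O(halt_line) would be affirming the consequent — invalid.
So O(halt_line) is not derivable, and the apparent clash with O(¬halt_line) does not arise.
A world satisfying every obligation exists (e.g. flag_badge=true, forward_evidence=false, halt_line=false, purge_cache=false, quarantine_certificate=true, reject_voucher=false, sanitize_area=false, void_entry=false, withhold_contract=false, withhold_dataset=true); no atom is both obligatory and forbidden, so the set is consistent.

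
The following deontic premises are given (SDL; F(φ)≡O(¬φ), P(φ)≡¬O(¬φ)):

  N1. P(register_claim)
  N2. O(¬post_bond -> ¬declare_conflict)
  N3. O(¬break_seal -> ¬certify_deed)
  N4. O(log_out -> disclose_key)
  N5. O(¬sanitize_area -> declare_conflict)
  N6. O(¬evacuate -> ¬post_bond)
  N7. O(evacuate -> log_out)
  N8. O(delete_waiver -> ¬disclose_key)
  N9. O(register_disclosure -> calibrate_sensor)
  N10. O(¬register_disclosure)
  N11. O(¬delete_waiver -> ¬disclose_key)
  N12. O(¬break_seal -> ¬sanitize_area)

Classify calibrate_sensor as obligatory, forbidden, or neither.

Neither

Premise 9 is O(register_disclosure -> calibrate_sensor), but O(register_disclosure) is not derivable from the premises, so it does not yield O(calibrate_sensor).
No premise or chain of K-axiom applications forces O(calibrate_sensor), and none forces O(¬calibrate_sensor). So calibrate_sensor is neither obligatory nor forbidden under these norms.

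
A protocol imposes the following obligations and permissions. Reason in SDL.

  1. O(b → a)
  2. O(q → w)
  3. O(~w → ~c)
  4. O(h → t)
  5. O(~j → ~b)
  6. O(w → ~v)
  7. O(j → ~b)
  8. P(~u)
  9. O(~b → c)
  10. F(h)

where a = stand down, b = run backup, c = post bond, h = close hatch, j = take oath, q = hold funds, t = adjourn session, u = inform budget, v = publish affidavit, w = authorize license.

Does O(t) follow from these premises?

Premise 4 is O(h → t), but O(h) is not derivable from the premises, so it does not yield O(t).
No other premise forces O(t). An ideal world satisfying every premise can still have t false, so O(t) is not derivable.

No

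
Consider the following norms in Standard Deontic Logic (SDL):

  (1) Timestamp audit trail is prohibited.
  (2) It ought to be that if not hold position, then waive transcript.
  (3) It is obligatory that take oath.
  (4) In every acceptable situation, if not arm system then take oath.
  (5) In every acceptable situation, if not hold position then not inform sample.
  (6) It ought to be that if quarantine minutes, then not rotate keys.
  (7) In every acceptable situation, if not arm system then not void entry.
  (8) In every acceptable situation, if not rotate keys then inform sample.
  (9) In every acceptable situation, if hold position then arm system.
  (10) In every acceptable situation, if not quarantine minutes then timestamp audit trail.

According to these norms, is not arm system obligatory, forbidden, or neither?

Forbidden

F(timestamp_audit_trail) at premise 1 means O(¬timestamp_audit_trail).
The contrapositive of premise 10 (O(¬quarantine_minutes → timestamp_audit_trail)) is O(¬timestamp_audit_trail → quarantine_minutes), and O(¬timestamp_audit_trail) is already established, so O(quarantine_minutes).
From O(quarantine_minutes) and premise 6, O(quarantine_minutes → ¬rotate_keys), we obtain O(¬rotate_keys).
With premise 8, O(¬rotate_keys → inform_sample), the K-axiom yields O(inform_sample).
Premise 5, O(¬hold_position → ¬inform_sample), contraposes to O(inform_sample → hold_position); with O(inform_sample) we get O(hold_position).
With premise 9, O(hold_position → arm_system), the K-axiom yields O(arm_system).
Premises 2, 3, 4, 7 do not contribute to this derivation.
Thus O(arm_system), which is F(¬arm_system): ¬arm_system is forbidden.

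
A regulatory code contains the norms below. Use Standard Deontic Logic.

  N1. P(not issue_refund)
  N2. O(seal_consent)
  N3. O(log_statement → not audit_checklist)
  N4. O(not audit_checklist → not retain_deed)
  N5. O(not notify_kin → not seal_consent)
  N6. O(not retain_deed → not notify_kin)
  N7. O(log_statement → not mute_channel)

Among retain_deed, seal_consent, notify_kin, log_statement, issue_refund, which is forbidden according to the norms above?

log_statement

Premise 2 gives O(seal_consent).
Premise 5, O(not notify_kin → not seal_consent), contraposes to O(seal_consent → notify_kin); with O(seal_consent) we get O(notify_kin).
Premise 6, O(not retain_deed → not notify_kin), contraposes to O(notify_kin → retain_deed); with O(notify_kin) we get O(retain_deed).
Premise 4 is O(not audit_checklist → not retain_deed); contrapositively O(retain_deed → audit_checklist). Since O(retain_deed) holds, K gives O(audit_checklist).
The contrapositive of premise 3 (O(log_statement → not audit_checklist)) is O(audit_checklist → not log_statement), and O(audit_checklist) is already established, so O(not log_statement).
So O(not log_statement) holds, i.e. log_statement is forbidden. None of the other listed options is forbidden under the premises.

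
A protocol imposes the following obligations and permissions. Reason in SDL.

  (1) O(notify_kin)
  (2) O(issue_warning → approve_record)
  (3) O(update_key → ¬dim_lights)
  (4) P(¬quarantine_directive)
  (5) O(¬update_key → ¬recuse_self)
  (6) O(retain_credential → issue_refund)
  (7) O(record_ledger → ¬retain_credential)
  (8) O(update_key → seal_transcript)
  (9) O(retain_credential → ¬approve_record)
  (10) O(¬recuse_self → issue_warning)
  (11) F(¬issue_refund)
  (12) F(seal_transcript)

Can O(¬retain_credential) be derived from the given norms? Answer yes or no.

Yes

Premise 12 is F(seal_transcript), i.e. O(¬seal_transcript).
The contrapositive of premise 8 (O(update_key → seal_transcript)) is O(¬seal_transcript → ¬update_key), and O(¬seal_transcript) is already established, so O(¬update_key).
With premise 5, O(¬update_key → ¬recuse_self), the K-axiom yields O(¬recuse_self).
Applying K to premise 10 (O(¬recuse_self → issue_warning)) and O(¬recuse_self) yields O(issue_warning).
From O(issue_warning) and premise 2, O(issue_warning → approve_record), we obtain O(approve_record).
Premise 9, O(retain_credential → ¬approve_record), contraposes to O(approve_record → ¬retain_credential); with O(approve_record) we get O(¬retain_credential).
Premises 1, 3, 4, 6, 7, 11 do not contribute to this derivation.
So O(¬retain_credential) follows.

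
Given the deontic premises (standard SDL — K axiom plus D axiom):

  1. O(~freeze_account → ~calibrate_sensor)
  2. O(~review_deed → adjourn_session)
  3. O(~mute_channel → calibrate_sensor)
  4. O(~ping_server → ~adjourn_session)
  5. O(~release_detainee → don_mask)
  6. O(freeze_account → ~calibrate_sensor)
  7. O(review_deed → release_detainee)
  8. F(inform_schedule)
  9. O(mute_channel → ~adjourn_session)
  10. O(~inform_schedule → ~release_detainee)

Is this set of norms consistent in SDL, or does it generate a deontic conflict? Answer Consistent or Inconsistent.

Inconsistent

By case analysis on freeze_account: premise 6 gives O(freeze_account → ~calibrate_sensor) and premise 1 gives O(~freeze_account → ~calibrate_sensor), so O(~calibrate_sensor) either way.
The contrapositive of premise 3 (O(~mute_channel → calibrate_sensor)) is O(~calibrate_sensor → mute_channel), and O(~calibrate_sensor) is already established, so O(mute_channel).
Applying K to premise 9 (O(mute_channel → ~adjourn_session)) and O(mute_channel) yields O(~adjourn_session).
Premise 2, O(~review_deed → adjourn_session), contraposes to O(~adjourn_session → review_deed); with O(~adjourn_session) we get O(review_deed).
With premise 7, O(review_deed → release_detainee), the K-axiom yields O(release_detainee).
Premise 10, O(~inform_schedule → ~release_detainee), contraposes to O(release_detainee → inform_schedule); with O(release_detainee) we get O(inform_schedule).
Yet premise 8 is F(inform_schedule), i.e. O(~inform_schedule).
We now have both O(inform_schedule) and O(~inform_schedule) — inform_schedule is simultaneously obligatory and forbidden, violating the D-axiom.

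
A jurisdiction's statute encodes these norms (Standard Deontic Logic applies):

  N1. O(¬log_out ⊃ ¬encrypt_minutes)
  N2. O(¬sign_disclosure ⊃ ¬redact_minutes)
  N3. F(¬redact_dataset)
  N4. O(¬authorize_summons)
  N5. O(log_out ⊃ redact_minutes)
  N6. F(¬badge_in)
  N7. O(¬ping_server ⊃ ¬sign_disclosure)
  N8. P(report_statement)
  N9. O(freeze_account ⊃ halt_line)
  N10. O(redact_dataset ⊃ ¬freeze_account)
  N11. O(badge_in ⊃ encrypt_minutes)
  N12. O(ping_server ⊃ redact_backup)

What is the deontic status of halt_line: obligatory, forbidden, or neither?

Neither

Premise 9 is O(freeze_account ⊃ halt_line), but O(freeze_account) is not derivable from the premises, so it does not yield O(halt_line).
No premise or chain of K-axiom applications forces O(halt_line), and none forces O(¬halt_line). So halt_line is neither obligatory nor forbidden under these norms.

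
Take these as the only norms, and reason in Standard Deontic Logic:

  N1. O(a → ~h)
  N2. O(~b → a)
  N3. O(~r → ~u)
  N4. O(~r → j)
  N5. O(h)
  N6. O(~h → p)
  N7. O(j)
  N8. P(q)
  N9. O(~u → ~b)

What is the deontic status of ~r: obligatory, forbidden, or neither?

Forbidden

From premise 5 we have O(h).
The contrapositive of premise 1 (O(a → ~h)) is O(h → ~a), and O(h) is already established, so O(~a).
The contrapositive of premise 2 (O(~b → a)) is O(~a → b), and O(~a) is already established, so O(b).
The contrapositive of premise 9 (O(~u → ~b)) is O(b → u), and O(b) is already established, so O(u).
Premise 3, O(~r → ~u), contraposes to O(u → r); with O(u) we get O(r).
Premises 4, 6, 7, 8 do not contribute to this derivation.
Thus O(r), which is F(~r): ~r is forbidden.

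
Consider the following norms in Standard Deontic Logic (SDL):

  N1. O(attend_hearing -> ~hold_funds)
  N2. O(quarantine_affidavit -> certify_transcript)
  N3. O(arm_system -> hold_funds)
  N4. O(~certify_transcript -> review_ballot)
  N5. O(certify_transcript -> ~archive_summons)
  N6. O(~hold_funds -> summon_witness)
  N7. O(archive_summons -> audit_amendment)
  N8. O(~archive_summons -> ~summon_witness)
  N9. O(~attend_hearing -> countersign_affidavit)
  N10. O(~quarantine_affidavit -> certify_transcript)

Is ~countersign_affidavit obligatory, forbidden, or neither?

Forbidden

Premises 2 and 10 are O(quarantine_affidavit -> certify_transcript) and O(~quarantine_affidavit -> certify_transcript); every ideal world satisfies quarantine_affidavit or ~quarantine_affidavit, so in either case certify_transcript holds — hence O(certify_transcript).
With premise 5, O(certify_transcript -> ~archive_summons), the K-axiom yields O(~archive_summons).
With premise 8, O(~archive_summons -> ~summon_witness), the K-axiom yields O(~summon_witness).
Premise 6 is O(~hold_funds -> summon_witness); contrapositively O(~summon_witness -> hold_funds). Since O(~summon_witness) holds, K gives O(hold_funds).
The contrapositive of premise 1 (O(attend_hearing -> ~hold_funds)) is O(hold_funds -> ~attend_hearing), and O(hold_funds) is already established, so O(~attend_hearing).
With premise 9, O(~attend_hearing -> countersign_affidavit), the K-axiom yields O(countersign_affidavit).
Premises 3, 4, 7 do not contribute to this derivation.
Thus O(countersign_affidavit), which is F(~countersign_affidavit): ~countersign_affidavit is forbidden.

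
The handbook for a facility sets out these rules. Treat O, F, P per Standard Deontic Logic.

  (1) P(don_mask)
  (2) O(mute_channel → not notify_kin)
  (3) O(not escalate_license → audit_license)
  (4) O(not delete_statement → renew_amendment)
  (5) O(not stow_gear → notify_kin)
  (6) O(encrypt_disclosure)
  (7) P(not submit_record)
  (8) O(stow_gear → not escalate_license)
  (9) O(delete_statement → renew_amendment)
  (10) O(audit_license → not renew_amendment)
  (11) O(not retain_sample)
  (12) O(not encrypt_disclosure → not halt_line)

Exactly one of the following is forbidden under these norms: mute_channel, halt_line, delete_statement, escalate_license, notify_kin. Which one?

Premises 4 and 9 are O(not delete_statement → renew_amendment) and O(delete_statement → renew_amendment); every ideal world satisfies not delete_statement or delete_statement, so in either case renew_amendment holds — hence O(renew_amendment).
Premise 10, O(audit_license → not renew_amendment), contraposes to O(renew_amendment → not audit_license); with O(renew_amendment) we get O(not audit_license).
Premise 3, O(not escalate_license → audit_license), contraposes to O(not audit_license → escalate_license); with O(not audit_license) we get O(escalate_license).
Premise 8, O(stow_gear → not escalate_license), contraposes to O(escalate_license → not stow_gear); with O(escalate_license) we get O(not stow_gear).
Premise 5 is O(not stow_gear → notify_kin); since O(not stow_gear), deontic closure gives O(notify_kin).
The contrapositive of premise 2 (O(mute_channel → not notify_kin)) is O(notify_kin → not mute_channel), and O(notify_kin) is already established, so O(not mute_channel).
So O(not mute_channel) holds, i.e. mute_channel is forbidden. None of the other listed options is forbidden under the premises.

mute_channel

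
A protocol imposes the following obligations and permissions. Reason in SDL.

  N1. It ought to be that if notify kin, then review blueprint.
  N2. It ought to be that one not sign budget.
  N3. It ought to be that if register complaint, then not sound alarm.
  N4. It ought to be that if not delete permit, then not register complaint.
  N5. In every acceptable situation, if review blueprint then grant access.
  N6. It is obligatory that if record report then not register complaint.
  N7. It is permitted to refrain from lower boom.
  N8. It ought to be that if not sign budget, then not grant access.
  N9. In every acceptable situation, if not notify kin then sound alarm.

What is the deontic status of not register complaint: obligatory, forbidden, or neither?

Obligatory

Premise 2 gives O(¬sign_budget).
Premise 8 is O(¬sign_budget → ¬grant_access); since O(¬sign_budget), deontic closure gives O(¬grant_access).
The contrapositive of premise 5 (O(review_blueprint → grant_access)) is O(¬grant_access → ¬review_blueprint), and O(¬grant_access) is already established, so O(¬review_blueprint).
Premise 1 is O(notify_kin → review_blueprint); contrapositively O(¬review_blueprint → ¬notify_kin). Since O(¬review_blueprint) holds, K gives O(¬notify_kin).
Applying K to premise 9 (O(¬notify_kin → sound_alarm)) and O(¬notify_kin) yields O(sound_alarm).
Premise 3 is O(register_complaint → ¬sound_alarm); contrapositively O(sound_alarm → ¬register_complaint). Since O(sound_alarm) holds, K gives O(¬register_complaint).
Premises 4, 6, 7 do not contribute to this derivation.
Hence ¬register_complaint is obligatory.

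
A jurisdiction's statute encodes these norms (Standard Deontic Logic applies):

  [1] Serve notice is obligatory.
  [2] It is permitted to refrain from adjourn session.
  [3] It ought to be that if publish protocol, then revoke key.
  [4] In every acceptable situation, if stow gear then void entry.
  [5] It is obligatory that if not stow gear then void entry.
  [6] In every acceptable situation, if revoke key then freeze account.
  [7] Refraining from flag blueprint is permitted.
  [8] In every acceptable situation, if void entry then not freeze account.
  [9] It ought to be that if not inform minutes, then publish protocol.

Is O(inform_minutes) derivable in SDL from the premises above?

Premises 4 and 5 are O(stow_gear → void_entry) and O(¬stow_gear → void_entry); every ideal world satisfies stow_gear or ¬stow_gear, so in either case void_entry holds — hence O(void_entry).
From O(void_entry) and premise 8, O(void_entry → ¬freeze_account), we obtain O(¬freeze_account).
Premise 6, O(revoke_key → freeze_account), contraposes to O(¬freeze_account → ¬revoke_key); with O(¬freeze_account) we get O(¬revoke_key).
The contrapositive of premise 3 (O(publish_protocol → revoke_key)) is O(¬revoke_key → ¬publish_protocol), and O(¬revoke_key) is already established, so O(¬publish_protocol).
Premise 9, O(¬inform_minutes → publish_protocol), contraposes to O(¬publish_protocol → inform_minutes); with O(¬publish_protocol) we get O(inform_minutes).
Premises 1, 2, 7 do not contribute to this derivation.
So O(inform_minutes) follows.

Yes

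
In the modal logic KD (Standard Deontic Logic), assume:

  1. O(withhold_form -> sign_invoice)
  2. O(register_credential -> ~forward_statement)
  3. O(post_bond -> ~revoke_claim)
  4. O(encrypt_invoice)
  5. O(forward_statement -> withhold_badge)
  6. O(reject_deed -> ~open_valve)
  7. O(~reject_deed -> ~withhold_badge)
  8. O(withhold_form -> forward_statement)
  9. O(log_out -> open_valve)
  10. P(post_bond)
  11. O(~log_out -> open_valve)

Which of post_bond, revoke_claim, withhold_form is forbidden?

withhold_form

Premises 9 and 11 cover both cases: O(log_out -> open_valve) and O(~log_out -> open_valve). Since log_out ∨ ~log_out is a tautology, O(open_valve) follows.
Premise 6, O(reject_deed -> ~open_valve), contraposes to O(open_valve -> ~reject_deed); with O(open_valve) we get O(~reject_deed).
Premise 7 is O(~reject_deed -> ~withhold_badge); since O(~reject_deed), deontic closure gives O(~withhold_badge).
Premise 5 is O(forward_statement -> withhold_badge); contrapositively O(~withhold_badge -> ~forward_statement). Since O(~withhold_badge) holds, K gives O(~forward_statement).
The contrapositive of premise 8 (O(withhold_form -> forward_statement)) is O(~forward_statement -> ~withhold_form), and O(~forward_statement) is already established, so O(~withhold_form).
So O(~withhold_form) holds, i.e. withhold_form is forbidden. None of the other listed options is forbidden under the premises.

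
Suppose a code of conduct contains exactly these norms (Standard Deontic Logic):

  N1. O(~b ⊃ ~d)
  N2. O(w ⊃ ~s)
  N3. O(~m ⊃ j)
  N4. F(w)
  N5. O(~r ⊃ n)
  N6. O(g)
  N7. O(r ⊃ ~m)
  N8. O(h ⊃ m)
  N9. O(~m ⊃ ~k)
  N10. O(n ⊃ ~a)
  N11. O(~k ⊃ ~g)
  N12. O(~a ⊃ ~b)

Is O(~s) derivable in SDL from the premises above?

Premise 2 is O(w ⊃ ~s), but O(w) is not derivable from the premises, so it does not yield O(~s).
No other premise forces O(~s). An ideal world satisfying every premise can still have ~s false, so O(~s) is not derivable.

No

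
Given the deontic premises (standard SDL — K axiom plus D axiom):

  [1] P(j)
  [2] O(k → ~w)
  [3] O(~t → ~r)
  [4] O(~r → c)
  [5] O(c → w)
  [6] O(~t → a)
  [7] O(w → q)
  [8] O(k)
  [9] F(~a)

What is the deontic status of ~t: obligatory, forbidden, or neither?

From premise 8 we have O(k).
Premise 2 is O(k → ~w); since O(k), deontic closure gives O(~w).
The contrapositive of premise 5 (O(c → w)) is O(~w → ~c), and O(~w) is already established, so O(~c).
Premise 4, O(~r → c), contraposes to O(~c → r); with O(~c) we get O(r).
The contrapositive of premise 3 (O(~t → ~r)) is O(r → t), and O(r) is already established, so O(t).
Premises 1, 6, 7, 9 do not contribute to this derivation.
Thus O(t), which is F(~t): ~t is forbidden.

Forbidden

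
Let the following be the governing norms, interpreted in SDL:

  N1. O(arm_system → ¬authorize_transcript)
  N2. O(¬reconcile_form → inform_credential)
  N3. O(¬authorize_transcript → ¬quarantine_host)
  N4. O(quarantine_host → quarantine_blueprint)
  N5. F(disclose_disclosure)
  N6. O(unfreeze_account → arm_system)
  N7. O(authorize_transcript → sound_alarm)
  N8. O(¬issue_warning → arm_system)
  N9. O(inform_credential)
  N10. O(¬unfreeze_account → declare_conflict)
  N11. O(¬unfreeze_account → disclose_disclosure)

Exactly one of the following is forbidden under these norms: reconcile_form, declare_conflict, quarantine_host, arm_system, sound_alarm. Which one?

quarantine_host

Premise 5, F(disclose_disclosure), is equivalent to O(¬disclose_disclosure).
Premise 11, O(¬unfreeze_account → disclose_disclosure), contraposes to O(¬disclose_disclosure → unfreeze_account); with O(¬disclose_disclosure) we get O(unfreeze_account).
Premise 6 is O(unfreeze_account → arm_system); since O(unfreeze_account), deontic closure gives O(arm_system).
With premise 1, O(arm_system → ¬authorize_transcript), the K-axiom yields O(¬authorize_transcript).
From O(¬authorize_transcript) and premise 3, O(¬authorize_transcript → ¬quarantine_host), we obtain O(¬quarantine_host).
So O(¬quarantine_host) holds, i.e. quarantine_host is forbidden. None of the other listed options is forbidden under the premises.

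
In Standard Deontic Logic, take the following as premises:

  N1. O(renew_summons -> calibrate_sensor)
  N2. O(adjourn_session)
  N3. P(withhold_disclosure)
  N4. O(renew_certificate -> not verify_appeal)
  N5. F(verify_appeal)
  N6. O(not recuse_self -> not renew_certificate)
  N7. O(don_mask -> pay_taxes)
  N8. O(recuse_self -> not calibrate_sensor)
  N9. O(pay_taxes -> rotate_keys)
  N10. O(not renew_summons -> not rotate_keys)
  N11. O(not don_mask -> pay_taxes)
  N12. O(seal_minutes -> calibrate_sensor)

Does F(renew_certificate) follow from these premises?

Premises 7 and 11 are O(don_mask -> pay_taxes) and O(not don_mask -> pay_taxes); every ideal world satisfies don_mask or not don_mask, so in either case pay_taxes holds — hence O(pay_taxes).
Premise 9 is O(pay_taxes -> rotate_keys); since O(pay_taxes), deontic closure gives O(rotate_keys).
The contrapositive of premise 10 (O(not renew_summons -> not rotate_keys)) is O(rotate_keys -> renew_summons), and O(rotate_keys) is already established, so O(renew_summons).
From O(renew_summons) and premise 1, O(renew_summons -> calibrate_sensor), we obtain O(calibrate_sensor).
Premise 8, O(recuse_self -> not calibrate_sensor), contraposes to O(calibrate_sensor -> not recuse_self); with O(calibrate_sensor) we get O(not recuse_self).
Applying K to premise 6 (O(not recuse_self -> not renew_certificate)) and O(not recuse_self) yields O(not renew_certificate).
Premises 2, 3, 4, 5, 12 do not contribute to this derivation.
So O(not renew_certificate) holds, i.e. F(renew_certificate). The claim follows.

Yes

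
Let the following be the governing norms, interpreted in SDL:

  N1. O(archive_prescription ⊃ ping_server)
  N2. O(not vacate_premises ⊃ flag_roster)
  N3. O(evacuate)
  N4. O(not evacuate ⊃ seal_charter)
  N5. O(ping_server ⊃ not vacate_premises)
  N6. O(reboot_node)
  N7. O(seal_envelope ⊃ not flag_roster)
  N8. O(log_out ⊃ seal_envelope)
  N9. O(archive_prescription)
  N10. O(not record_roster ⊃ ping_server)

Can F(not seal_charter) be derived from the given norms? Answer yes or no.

No

Premise 4 is O(not evacuate ⊃ seal_charter), but O(not evacuate) is not derivable from the premises, so it does not yield O(seal_charter).
No other premise forces O(seal_charter). An ideal world satisfying every premise can still have not seal_charter true, so F(not seal_charter) is not derivable.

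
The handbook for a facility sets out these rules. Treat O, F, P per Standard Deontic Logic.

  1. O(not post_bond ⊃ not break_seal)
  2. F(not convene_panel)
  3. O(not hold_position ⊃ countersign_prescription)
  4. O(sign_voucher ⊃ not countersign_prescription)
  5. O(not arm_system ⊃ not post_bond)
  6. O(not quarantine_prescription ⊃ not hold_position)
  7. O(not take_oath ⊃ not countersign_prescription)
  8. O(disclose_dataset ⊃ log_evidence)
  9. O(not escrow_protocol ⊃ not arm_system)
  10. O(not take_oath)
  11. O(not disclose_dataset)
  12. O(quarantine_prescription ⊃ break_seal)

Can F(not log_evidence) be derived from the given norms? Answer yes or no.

No

Premise 8 is O(disclose_dataset ⊃ log_evidence), but O(disclose_dataset) is not derivable from the premises, so it does not yield O(log_evidence).
No other premise forces O(log_evidence). An ideal world satisfying every premise can still have not log_evidence true, so F(not log_evidence) is not derivable.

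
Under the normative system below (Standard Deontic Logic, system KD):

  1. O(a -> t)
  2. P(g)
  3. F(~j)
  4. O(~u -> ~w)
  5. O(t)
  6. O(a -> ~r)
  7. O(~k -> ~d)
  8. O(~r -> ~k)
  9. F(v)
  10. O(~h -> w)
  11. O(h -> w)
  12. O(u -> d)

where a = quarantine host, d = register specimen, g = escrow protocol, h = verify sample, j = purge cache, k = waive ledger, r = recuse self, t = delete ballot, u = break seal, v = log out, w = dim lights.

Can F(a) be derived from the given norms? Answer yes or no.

By case analysis on h: premise 11 gives O(h -> w) and premise 10 gives O(~h -> w), so O(w) either way.
The contrapositive of premise 4 (O(~u -> ~w)) is O(w -> u), and O(w) is already established, so O(u).
From O(u) and premise 12, O(u -> d), we obtain O(d).
Premise 7 is O(~k -> ~d); contrapositively O(d -> k). Since O(d) holds, K gives O(k).
Premise 8 is O(~r -> ~k); contrapositively O(k -> r). Since O(k) holds, K gives O(r).
Premise 6 is O(a -> ~r); contrapositively O(r -> ~a). Since O(r) holds, K gives O(~a).
Premises 1, 2, 3, 5, 9 do not contribute to this derivation.
So O(~a) holds, i.e. F(a). The claim follows.

Yes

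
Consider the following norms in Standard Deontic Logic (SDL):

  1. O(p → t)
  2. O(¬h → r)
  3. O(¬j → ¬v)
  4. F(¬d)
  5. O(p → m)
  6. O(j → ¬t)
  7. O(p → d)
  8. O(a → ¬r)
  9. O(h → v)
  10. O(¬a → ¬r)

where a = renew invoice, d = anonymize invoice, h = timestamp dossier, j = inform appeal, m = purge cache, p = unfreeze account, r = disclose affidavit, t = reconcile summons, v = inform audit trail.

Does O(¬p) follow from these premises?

Yes

Premises 8 and 10 cover both cases: O(a → ¬r) and O(¬a → ¬r). Since a ∨ ¬a is a tautology, O(¬r) follows.
Premise 2 is O(¬h → r); contrapositively O(¬r → h). Since O(¬r) holds, K gives O(h).
From O(h) and premise 9, O(h → v), we obtain O(v).
Premise 3 is O(¬j → ¬v); contrapositively O(v → j). Since O(v) holds, K gives O(j).
From O(j) and premise 6, O(j → ¬t), we obtain O(¬t).
Premise 1 is O(p → t); contrapositively O(¬t → ¬p). Since O(¬t) holds, K gives O(¬p).
Premises 4, 5, 7 do not contribute to this derivation.
So O(¬p) follows.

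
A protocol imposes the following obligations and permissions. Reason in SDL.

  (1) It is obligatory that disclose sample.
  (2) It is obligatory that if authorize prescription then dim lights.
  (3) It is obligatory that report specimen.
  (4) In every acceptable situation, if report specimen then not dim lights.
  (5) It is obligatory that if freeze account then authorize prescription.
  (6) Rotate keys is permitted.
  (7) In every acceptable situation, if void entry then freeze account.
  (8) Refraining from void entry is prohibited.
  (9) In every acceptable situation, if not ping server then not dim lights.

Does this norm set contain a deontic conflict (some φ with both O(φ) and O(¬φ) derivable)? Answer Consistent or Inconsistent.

Inconsistent

Premise 3 states O(report_specimen) outright.
From O(report_specimen) and premise 4, O(report_specimen → ¬dim_lights), we obtain O(¬dim_lights).
Premise 2 is O(authorize_prescription → dim_lights); contrapositively O(¬dim_lights → ¬authorize_prescription). Since O(¬dim_lights) holds, K gives O(¬authorize_prescription).
Premise 5, O(freeze_account → authorize_prescription), contraposes to O(¬authorize_prescription → ¬freeze_account); with O(¬authorize_prescription) we get O(¬freeze_account).
The contrapositive of premise 7 (O(void_entry → freeze_account)) is O(¬freeze_account → ¬void_entry), and O(¬freeze_account) is already established, so O(¬void_entry).
Yet premise 8 is F(¬void_entry), i.e. O(void_entry).
We now have both O(¬void_entry) and O(void_entry) — void_entry is simultaneously obligatory and forbidden, violating the D-axiom.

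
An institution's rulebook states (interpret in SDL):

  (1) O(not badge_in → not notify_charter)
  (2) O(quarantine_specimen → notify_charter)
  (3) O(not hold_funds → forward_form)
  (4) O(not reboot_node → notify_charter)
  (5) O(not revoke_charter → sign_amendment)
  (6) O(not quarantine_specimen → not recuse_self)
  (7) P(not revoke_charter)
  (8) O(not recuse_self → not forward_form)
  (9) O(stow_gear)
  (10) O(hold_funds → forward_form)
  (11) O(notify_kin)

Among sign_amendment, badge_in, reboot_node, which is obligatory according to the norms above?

badge_in

Premises 10 and 3 are O(hold_funds → forward_form) and O(not hold_funds → forward_form); every ideal world satisfies hold_funds or not hold_funds, so in either case forward_form holds — hence O(forward_form).
Premise 8, O(not recuse_self → not forward_form), contraposes to O(forward_form → recuse_self); with O(forward_form) we get O(recuse_self).
Premise 6 is O(not quarantine_specimen → not recuse_self); contrapositively O(recuse_self → quarantine_specimen). Since O(recuse_self) holds, K gives O(quarantine_specimen).
From O(quarantine_specimen) and premise 2, O(quarantine_specimen → notify_charter), we obtain O(notify_charter).
The contrapositive of premise 1 (O(not badge_in → not notify_charter)) is O(notify_charter → badge_in), and O(notify_charter) is already established, so O(badge_in).
So O(badge_in) holds — badge_in is obligatory. None of the other listed options is made obligatory by any chain of premises.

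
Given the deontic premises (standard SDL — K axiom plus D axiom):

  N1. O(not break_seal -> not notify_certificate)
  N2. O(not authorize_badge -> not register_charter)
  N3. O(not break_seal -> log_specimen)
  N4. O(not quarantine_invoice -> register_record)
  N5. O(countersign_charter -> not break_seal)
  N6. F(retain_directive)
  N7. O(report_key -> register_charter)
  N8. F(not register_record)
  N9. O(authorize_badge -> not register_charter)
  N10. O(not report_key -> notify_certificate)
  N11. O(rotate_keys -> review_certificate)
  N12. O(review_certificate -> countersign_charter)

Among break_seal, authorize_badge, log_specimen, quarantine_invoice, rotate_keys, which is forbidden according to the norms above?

Premises 2 and 9 are O(not authorize_badge -> not register_charter) and O(authorize_badge -> not register_charter); every ideal world satisfies not authorize_badge or authorize_badge, so in either case not register_charter holds — hence O(not register_charter).
Premise 7, O(report_key -> register_charter), contraposes to O(not register_charter -> not report_key); with O(not register_charter) we get O(not report_key).
Premise 10 is O(not report_key -> notify_certificate); since O(not report_key), deontic closure gives O(notify_certificate).
The contrapositive of premise 1 (O(not break_seal -> not notify_certificate)) is O(notify_certificate -> break_seal), and O(notify_certificate) is already established, so O(break_seal).
Premise 5 is O(countersign_charter -> not break_seal); contrapositively O(break_seal -> not countersign_charter). Since O(break_seal) holds, K gives O(not countersign_charter).
The contrapositive of premise 12 (O(review_certificate -> countersign_charter)) is O(not countersign_charter -> not review_certificate), and O(not countersign_charter) is already established, so O(not review_certificate).
Premise 11 is O(rotate_keys -> review_certificate); contrapositively O(not review_certificate -> not rotate_keys). Since O(not review_certificate) holds, K gives O(not rotate_keys).
So O(not rotate_keys) holds, i.e. rotate_keys is forbidden. None of the other listed options is forbidden under the premises.

rotate_keys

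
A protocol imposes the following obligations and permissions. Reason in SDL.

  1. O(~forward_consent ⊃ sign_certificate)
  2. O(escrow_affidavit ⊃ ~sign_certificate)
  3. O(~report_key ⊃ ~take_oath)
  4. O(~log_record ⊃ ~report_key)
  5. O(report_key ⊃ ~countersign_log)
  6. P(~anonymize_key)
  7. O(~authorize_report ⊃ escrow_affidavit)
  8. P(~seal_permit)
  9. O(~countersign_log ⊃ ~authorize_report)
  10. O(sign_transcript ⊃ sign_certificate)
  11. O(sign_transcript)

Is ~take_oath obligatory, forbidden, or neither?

Premise 11 gives O(sign_transcript).
From O(sign_transcript) and premise 10, O(sign_transcript ⊃ sign_certificate), we obtain O(sign_certificate).
Premise 2 is O(escrow_affidavit ⊃ ~sign_certificate); contrapositively O(sign_certificate ⊃ ~escrow_affidavit). Since O(sign_certificate) holds, K gives O(~escrow_affidavit).
Premise 7 is O(~authorize_report ⊃ escrow_affidavit); contrapositively O(~escrow_affidavit ⊃ authorize_report). Since O(~escrow_affidavit) holds, K gives O(authorize_report).
The contrapositive of premise 9 (O(~countersign_log ⊃ ~authorize_report)) is O(authorize_report ⊃ countersign_log), and O(authorize_report) is already established, so O(countersign_log).
Premise 5, O(report_key ⊃ ~countersign_log), contraposes to O(countersign_log ⊃ ~report_key); with O(countersign_log) we get O(~report_key).
Premise 3 is O(~report_key ⊃ ~take_oath); since O(~report_key), deontic closure gives O(~take_oath).
Premises 1, 4, 6, 8 do not contribute to this derivation.
Hence ~take_oath is obligatory.

Obligatory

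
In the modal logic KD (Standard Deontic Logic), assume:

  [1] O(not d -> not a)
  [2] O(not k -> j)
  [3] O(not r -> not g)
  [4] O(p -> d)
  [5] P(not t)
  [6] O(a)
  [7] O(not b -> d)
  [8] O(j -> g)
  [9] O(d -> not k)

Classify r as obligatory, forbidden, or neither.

Premise 6 states O(a) outright.
Premise 1, O(not d -> not a), contraposes to O(a -> d); with O(a) we get O(d).
Premise 9 is O(d -> not k); since O(d), deontic closure gives O(not k).
From O(not k) and premise 2, O(not k -> j), we obtain O(j).
Applying K to premise 8 (O(j -> g)) and O(j) yields O(g).
The contrapositive of premise 3 (O(not r -> not g)) is O(g -> r), and O(g) is already established, so O(r).
Premises 4, 5, 7 do not contribute to this derivation.
Hence r is obligatory.

Obligatory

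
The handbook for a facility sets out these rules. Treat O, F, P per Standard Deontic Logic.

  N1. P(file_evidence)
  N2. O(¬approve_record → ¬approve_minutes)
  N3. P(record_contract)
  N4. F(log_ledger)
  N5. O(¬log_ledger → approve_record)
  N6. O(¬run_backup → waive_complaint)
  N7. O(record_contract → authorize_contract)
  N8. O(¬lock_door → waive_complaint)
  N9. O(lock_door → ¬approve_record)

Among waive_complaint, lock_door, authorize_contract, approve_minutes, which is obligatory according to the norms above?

Premise 4 is F(log_ledger), i.e. O(¬log_ledger).
With premise 5, O(¬log_ledger → approve_record), the K-axiom yields O(approve_record).
The contrapositive of premise 9 (O(lock_door → ¬approve_record)) is O(approve_record → ¬lock_door), and O(approve_record) is already established, so O(¬lock_door).
With premise 8, O(¬lock_door → waive_complaint), the K-axiom yields O(waive_complaint).
So O(waive_complaint) holds — waive_complaint is obligatory. None of the other listed options is made obligatory by any chain of premises.

waive_complaint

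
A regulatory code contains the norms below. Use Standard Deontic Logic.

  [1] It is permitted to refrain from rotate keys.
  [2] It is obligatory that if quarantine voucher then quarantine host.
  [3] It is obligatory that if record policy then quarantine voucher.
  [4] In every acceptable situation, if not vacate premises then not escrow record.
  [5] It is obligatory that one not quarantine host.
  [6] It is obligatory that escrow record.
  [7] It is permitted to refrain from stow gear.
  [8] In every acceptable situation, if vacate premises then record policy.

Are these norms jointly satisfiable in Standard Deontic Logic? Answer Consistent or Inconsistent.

Inconsistent

Premise 5 gives O(¬quarantine_host).
The contrapositive of premise 2 (O(quarantine_voucher → quarantine_host)) is O(¬quarantine_host → ¬quarantine_voucher), and O(¬quarantine_host) is already established, so O(¬quarantine_voucher).
Premise 3, O(record_policy → quarantine_voucher), contraposes to O(¬quarantine_voucher → ¬record_policy); with O(¬quarantine_voucher) we get O(¬record_policy).
The contrapositive of premise 8 (O(vacate_premises → record_policy)) is O(¬record_policy → ¬vacate_premises), and O(¬record_policy) is already established, so O(¬vacate_premises).
With premise 4, O(¬vacate_premises → ¬escrow_record), the K-axiom yields O(¬escrow_record).
But premise 6 directly asserts O(escrow_record).
We now have both O(¬escrow_record) and O(escrow_record) — escrow_record is simultaneously obligatory and forbidden, violating the D-axiom.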